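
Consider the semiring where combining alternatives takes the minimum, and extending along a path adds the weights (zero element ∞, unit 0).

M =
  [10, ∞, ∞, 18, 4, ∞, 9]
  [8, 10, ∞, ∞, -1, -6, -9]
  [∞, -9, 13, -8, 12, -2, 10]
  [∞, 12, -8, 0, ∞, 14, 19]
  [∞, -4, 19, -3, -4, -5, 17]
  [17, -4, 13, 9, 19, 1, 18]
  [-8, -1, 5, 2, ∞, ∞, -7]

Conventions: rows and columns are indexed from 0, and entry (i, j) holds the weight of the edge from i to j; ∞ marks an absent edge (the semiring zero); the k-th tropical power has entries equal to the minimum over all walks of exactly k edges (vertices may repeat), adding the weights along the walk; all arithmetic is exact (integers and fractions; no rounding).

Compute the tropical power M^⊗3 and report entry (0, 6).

M^⊗2:
  [1, 0, 10, 1, 0, -1, 2]
  [-17, -10, -4, -7, -5, -6, -16]
  [-1, -6, -16, -8, -10, -15, -18]
  [11, -17, -8, -16, 4, -10, 2]
  [4, -9, -11, -7, -8, -10, -13]
  [4, -3, 1, 5, -5, -10, -13]
  [-15, -8, -6, -5, -4, -7, -14]
M^⊗3:
  [-6, -5, -7, -3, -4, -6, -9]
  [-24, -17, -15, -14, -13, -16, -23]
  [-26, -25, -16, -24, -14, -18, -25]
  [-9, -17, -24, -16, -18, -23, -26]
  [-21, -20, -15, -19, -12, -15, -20]
  [-21, -14, -8, -11, -9, -10, -20]
  [-22, -15, -13, -14, -11, -14, -21]
Key observation: the optimum is the walk 0->4->1->6, with weight 4 + (-4) + (-9) = -9.
Optimal value attained by: walk 0->4->1->6.
Answer: (M^⊗3)[0][6] = -9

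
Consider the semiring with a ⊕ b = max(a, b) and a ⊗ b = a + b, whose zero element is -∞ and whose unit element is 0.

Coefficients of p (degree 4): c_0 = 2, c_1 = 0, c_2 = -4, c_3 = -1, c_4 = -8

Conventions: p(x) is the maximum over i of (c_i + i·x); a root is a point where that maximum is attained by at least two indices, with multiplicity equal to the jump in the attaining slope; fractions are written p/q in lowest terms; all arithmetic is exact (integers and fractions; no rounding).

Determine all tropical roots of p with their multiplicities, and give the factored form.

hull edge (i=0, c=2) to (i=3, c=-1): slope -1, span 3
hull edge (i=3, c=-1) to (i=4, c=-8): slope -7, span 1
Factored form: p(x) = -8 ⊗ (x ⊕ 1) ⊗ (x ⊕ 1) ⊗ (x ⊕ 1) ⊗ (x ⊕ 7)
Answer: roots = 1 (mult 3), 7 (mult 1)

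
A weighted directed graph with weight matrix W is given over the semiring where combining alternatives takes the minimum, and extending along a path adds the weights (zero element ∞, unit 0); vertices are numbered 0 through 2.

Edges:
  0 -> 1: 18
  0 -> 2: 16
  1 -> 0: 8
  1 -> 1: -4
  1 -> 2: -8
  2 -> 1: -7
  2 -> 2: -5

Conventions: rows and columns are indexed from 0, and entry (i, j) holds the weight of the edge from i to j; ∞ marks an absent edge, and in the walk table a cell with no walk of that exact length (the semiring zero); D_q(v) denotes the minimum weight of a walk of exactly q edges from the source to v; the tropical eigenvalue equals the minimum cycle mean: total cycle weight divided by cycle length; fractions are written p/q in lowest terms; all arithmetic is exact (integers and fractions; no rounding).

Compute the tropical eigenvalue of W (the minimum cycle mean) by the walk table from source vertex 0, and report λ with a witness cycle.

q=0: [0, ∞, ∞]
q=1: [∞, 18, 16]
q=2: [26, 9, 10]
q=3: [17, 3, 1]
Optimal cycle mean attained by: cycle 1->2->1, total (-8) + (-7), length 2.
Answer: λ = -15/2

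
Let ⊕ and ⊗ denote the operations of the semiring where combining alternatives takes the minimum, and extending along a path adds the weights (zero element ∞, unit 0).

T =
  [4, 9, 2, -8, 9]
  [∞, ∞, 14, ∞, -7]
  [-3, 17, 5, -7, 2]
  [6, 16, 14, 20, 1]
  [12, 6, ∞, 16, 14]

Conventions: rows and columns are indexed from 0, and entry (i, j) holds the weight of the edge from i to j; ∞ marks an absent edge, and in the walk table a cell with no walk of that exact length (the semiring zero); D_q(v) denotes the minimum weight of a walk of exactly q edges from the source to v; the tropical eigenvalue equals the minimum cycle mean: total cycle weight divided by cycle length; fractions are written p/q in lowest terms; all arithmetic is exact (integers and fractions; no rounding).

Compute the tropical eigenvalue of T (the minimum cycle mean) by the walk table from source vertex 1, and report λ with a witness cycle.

q=0: [∞, 0, ∞, ∞, ∞]
q=1: [∞, ∞, 14, ∞, -7]
q=2: [5, -1, 19, 7, 7]
q=3: [9, 13, 7, -3, -8]
q=4: [3, -2, 11, 0, -2]
q=5: [6, 4, 5, -5, -9]
Optimal cycle mean attained by: cycle 0->3->0, total (-8) + 6, length 2.
Answer: λ = -1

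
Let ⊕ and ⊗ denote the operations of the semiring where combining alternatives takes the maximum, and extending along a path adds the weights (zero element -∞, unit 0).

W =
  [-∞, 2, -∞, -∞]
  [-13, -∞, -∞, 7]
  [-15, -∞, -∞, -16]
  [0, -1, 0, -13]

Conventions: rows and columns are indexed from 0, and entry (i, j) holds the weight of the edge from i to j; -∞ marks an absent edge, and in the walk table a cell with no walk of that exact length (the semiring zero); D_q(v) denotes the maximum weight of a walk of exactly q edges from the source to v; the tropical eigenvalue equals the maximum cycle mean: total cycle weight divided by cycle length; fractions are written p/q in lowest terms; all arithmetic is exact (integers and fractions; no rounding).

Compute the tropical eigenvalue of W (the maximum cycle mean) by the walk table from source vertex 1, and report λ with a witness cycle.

q=0: [-∞, 0, -∞, -∞]
q=1: [-13, -∞, -∞, 7]
q=2: [7, 6, 7, -6]
q=3: [-6, 9, -6, 13]
q=4: [13, 12, 13, 16]
Optimal cycle mean attained by: cycle 0->1->3->0, total 2 + 7 + 0, length 3.
Answer: λ = 3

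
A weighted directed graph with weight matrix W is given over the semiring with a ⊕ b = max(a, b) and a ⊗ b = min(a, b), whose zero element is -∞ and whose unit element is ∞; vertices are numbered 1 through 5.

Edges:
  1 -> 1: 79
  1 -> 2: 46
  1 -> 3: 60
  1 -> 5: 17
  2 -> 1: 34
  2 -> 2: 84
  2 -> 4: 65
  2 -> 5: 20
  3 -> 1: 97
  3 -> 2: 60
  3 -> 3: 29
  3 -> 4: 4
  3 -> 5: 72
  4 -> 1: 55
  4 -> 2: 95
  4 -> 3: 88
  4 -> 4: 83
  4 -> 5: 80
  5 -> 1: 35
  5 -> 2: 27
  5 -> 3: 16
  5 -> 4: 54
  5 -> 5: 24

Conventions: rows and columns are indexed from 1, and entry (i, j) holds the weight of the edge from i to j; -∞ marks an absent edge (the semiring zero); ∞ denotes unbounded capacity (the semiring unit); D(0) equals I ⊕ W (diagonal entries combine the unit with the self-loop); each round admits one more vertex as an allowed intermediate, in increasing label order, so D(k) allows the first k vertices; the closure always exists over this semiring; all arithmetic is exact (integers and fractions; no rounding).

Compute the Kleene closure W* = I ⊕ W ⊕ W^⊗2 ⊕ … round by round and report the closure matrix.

D(0):
  [∞, 46, 60, -∞, 17]
  [34, ∞, -∞, 65, 20]
  [97, 60, ∞, 4, 72]
  [55, 95, 88, ∞, 80]
  [35, 27, 16, 54, ∞]
D(1):
  [∞, 46, 60, -∞, 17]
  [34, ∞, 34, 65, 20]
  [97, 60, ∞, 4, 72]
  [55, 95, 88, ∞, 80]
  [35, 35, 35, 54, ∞]
D(2):
  [∞, 46, 60, 46, 20]
  [34, ∞, 34, 65, 20]
  [97, 60, ∞, 60, 72]
  [55, 95, 88, ∞, 80]
  [35, 35, 35, 54, ∞]
D(3):
  [∞, 60, 60, 60, 60]
  [34, ∞, 34, 65, 34]
  [97, 60, ∞, 60, 72]
  [88, 95, 88, ∞, 80]
  [35, 35, 35, 54, ∞]
D(4):
  [∞, 60, 60, 60, 60]
  [65, ∞, 65, 65, 65]
  [97, 60, ∞, 60, 72]
  [88, 95, 88, ∞, 80]
  [54, 54, 54, 54, ∞]
D(5):
  [∞, 60, 60, 60, 60]
  [65, ∞, 65, 65, 65]
  [97, 60, ∞, 60, 72]
  [88, 95, 88, ∞, 80]
  [54, 54, 54, 54, ∞]
Answer: W* = [[∞, 60, 60, 60, 60], [65, ∞, 65, 65, 65], [97, 60, ∞, 60, 72], [88, 95, 88, ∞, 80], [54, 54, 54, 54, ∞]]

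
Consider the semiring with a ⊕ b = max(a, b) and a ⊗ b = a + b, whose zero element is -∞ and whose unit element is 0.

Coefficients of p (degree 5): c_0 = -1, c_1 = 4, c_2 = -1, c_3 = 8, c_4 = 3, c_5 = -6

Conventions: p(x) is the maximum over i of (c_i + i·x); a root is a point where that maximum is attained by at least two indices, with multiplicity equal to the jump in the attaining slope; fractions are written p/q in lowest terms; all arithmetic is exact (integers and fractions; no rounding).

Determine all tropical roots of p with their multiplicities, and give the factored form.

hull edge (i=0, c=-1) to (i=1, c=4): slope 5, span 1
hull edge (i=1, c=4) to (i=3, c=8): slope 2, span 2
hull edge (i=3, c=8) to (i=4, c=3): slope -5, span 1
hull edge (i=4, c=3) to (i=5, c=-6): slope -9, span 1
Factored form: p(x) = -6 ⊗ (x ⊕ (-5)) ⊗ (x ⊕ (-2)) ⊗ (x ⊕ (-2)) ⊗ (x ⊕ 5) ⊗ (x ⊕ 9)
Answer: roots = -5 (mult 1), -2 (mult 2), 5 (mult 1), 9 (mult 1)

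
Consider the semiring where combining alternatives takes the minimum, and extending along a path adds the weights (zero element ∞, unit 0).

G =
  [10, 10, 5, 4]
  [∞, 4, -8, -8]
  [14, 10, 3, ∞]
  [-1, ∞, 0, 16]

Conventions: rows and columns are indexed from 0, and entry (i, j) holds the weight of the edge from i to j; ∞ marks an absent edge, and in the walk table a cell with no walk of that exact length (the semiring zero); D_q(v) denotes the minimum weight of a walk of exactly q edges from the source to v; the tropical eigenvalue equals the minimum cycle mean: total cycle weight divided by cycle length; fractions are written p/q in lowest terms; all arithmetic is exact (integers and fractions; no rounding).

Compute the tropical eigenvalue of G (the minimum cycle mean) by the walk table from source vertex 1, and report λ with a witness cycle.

q=0: [∞, 0, ∞, ∞]
q=1: [∞, 4, -8, -8]
q=2: [-9, 2, -8, -4]
q=3: [-5, 1, -6, -6]
q=4: [-7, 4, -7, -7]
Optimal cycle mean attained by: cycle 0->1->3->0, total 10 + (-8) + (-1), length 3.
Answer: λ = 1/3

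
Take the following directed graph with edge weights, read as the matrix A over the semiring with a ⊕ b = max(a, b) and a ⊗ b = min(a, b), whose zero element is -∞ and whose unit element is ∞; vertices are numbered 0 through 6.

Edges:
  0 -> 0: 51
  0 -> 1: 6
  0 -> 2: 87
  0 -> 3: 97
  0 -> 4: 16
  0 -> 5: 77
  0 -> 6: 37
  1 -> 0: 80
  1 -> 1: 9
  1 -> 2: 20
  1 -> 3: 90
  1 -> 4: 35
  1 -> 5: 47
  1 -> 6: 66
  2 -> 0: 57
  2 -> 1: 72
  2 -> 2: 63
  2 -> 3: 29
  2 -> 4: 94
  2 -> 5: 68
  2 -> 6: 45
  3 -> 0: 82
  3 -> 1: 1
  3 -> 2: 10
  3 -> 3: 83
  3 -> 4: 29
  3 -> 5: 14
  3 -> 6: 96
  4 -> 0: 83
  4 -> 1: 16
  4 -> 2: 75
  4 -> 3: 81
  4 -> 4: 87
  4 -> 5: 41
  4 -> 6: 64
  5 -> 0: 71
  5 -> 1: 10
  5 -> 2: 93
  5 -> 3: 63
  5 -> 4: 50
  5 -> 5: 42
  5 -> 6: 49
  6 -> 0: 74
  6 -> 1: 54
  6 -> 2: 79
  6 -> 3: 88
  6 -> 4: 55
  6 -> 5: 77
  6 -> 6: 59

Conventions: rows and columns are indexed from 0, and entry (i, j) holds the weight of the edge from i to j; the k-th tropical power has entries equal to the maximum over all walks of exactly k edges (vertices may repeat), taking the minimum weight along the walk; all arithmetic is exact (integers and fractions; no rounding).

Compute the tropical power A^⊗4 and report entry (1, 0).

A^⊗2:
  [82, 72, 77, 83, 87, 68, 96]
  [82, 54, 80, 83, 55, 77, 90]
  [83, 63, 75, 81, 87, 63, 66]
  [82, 54, 82, 88, 55, 77, 83]
  [83, 72, 83, 83, 87, 77, 81]
  [63, 72, 71, 71, 93, 71, 63]
  [82, 72, 77, 83, 79, 74, 88]
A^⊗3:
  [83, 72, 82, 88, 87, 77, 83]
  [82, 72, 82, 88, 80, 77, 83]
  [83, 72, 83, 83, 87, 77, 81]
  [82, 72, 82, 83, 82, 77, 88]
  [83, 72, 83, 83, 87, 77, 83]
  [83, 71, 75, 81, 87, 68, 71]
  [82, 72, 82, 88, 79, 77, 83]
A^⊗4:
  [83, 72, 83, 83, 87, 77, 88]
  [82, 72, 82, 83, 82, 77, 88]
  [83, 72, 83, 83, 87, 77, 83]
  [82, 72, 82, 88, 82, 77, 83]
  [83, 72, 83, 83, 87, 77, 83]
  [83, 72, 83, 83, 87, 77, 81]
  [82, 72, 82, 83, 82, 77, 88]
Key observation: the optimum is the walk 1->3->0->3->0, with weight 90 min 82 min 97 min 82 = 82.
Optimal value attained by: walk 1->3->0->3->0.
Answer: (A^⊗4)[1][0] = 82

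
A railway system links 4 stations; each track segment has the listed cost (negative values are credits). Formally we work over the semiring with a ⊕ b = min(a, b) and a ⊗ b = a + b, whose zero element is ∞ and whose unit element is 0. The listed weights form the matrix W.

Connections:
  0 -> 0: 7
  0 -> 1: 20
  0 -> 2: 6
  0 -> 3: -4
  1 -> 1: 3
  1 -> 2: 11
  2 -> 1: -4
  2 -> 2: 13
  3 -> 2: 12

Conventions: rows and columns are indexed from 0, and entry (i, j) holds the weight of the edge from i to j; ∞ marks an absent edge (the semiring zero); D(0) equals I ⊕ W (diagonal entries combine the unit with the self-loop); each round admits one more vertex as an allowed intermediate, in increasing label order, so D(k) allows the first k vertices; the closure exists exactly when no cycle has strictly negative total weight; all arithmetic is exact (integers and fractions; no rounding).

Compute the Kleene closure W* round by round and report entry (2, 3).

D(0):
  [0, 20, 6, -4]
  [∞, 0, 11, ∞]
  [∞, -4, 0, ∞]
  [∞, ∞, 12, 0]
D(1):
  [0, 20, 6, -4]
  [∞, 0, 11, ∞]
  [∞, -4, 0, ∞]
  [∞, ∞, 12, 0]
D(2):
  [0, 20, 6, -4]
  [∞, 0, 11, ∞]
  [∞, -4, 0, ∞]
  [∞, ∞, 12, 0]
D(3):
  [0, 2, 6, -4]
  [∞, 0, 11, ∞]
  [∞, -4, 0, ∞]
  [∞, 8, 12, 0]
D(4):
  [0, 2, 6, -4]
  [∞, 0, 11, ∞]
  [∞, -4, 0, ∞]
  [∞, 8, 12, 0]
Answer: W*[2][3] = ∞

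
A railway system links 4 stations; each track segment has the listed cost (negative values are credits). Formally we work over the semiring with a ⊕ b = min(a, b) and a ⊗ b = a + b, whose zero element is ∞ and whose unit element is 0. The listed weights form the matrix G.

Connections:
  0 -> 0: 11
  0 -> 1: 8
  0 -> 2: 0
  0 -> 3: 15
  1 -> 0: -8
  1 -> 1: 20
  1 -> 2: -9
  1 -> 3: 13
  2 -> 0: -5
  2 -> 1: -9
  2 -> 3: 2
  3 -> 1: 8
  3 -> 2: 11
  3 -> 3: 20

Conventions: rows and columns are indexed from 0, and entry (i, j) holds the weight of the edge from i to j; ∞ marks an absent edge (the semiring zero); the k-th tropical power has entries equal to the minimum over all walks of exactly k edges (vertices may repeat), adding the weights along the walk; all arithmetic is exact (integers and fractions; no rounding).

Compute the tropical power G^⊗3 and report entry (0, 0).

G^⊗2:
  [-5, -9, -1, 2]
  [-14, -18, -8, -7]
  [-17, 3, -18, 4]
  [0, 2, -1, 13]
G^⊗3:
  [-17, -10, -18, 1]
  [-26, -17, -27, -6]
  [-23, -27, -17, -16]
  [-6, -10, -7, 1]
Key observation: the optimum is the walk 0->2->1->0, with weight 0 + (-9) + (-8) = -17.
Optimal value attained by: walk 0->2->1->0.
Answer: (G^⊗3)[0][0] = -17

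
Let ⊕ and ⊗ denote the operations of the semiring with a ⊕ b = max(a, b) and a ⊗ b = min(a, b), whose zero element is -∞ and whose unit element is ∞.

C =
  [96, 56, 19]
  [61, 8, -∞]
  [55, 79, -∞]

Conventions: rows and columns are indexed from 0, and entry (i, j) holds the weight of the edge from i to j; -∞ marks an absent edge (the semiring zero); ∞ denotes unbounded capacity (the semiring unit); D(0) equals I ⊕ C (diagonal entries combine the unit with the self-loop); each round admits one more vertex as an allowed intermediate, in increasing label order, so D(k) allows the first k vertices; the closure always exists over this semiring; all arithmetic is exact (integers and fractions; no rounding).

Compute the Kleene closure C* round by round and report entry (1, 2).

D(0):
  [∞, 56, 19]
  [61, ∞, -∞]
  [55, 79, ∞]
D(1):
  [∞, 56, 19]
  [61, ∞, 19]
  [55, 79, ∞]
D(2):
  [∞, 56, 19]
  [61, ∞, 19]
  [61, 79, ∞]
D(3):
  [∞, 56, 19]
  [61, ∞, 19]
  [61, 79, ∞]
Answer: C*[1][2] = 19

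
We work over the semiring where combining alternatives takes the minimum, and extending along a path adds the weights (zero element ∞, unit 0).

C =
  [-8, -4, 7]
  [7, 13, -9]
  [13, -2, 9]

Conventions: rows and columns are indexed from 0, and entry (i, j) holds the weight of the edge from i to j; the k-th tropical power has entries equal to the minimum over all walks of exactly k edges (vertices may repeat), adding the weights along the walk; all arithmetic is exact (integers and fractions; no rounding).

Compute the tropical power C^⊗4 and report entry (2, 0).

C^⊗2:
  [-16, -12, -13]
  [-1, -11, 0]
  [5, 7, -11]
C^⊗3:
  [-24, -20, -21]
  [-9, -5, -20]
  [-3, -13, -2]
C^⊗4:
  [-32, -28, -29]
  [-17, -22, -14]
  [-11, -7, -22]
Key observation: the optimum is the walk 2->0->0->0->0, with weight 13 + (-8) + (-8) + (-8) = -11.
Optimal value attained by: walk 2->0->0->0->0.
Answer: (C^⊗4)[2][0] = -11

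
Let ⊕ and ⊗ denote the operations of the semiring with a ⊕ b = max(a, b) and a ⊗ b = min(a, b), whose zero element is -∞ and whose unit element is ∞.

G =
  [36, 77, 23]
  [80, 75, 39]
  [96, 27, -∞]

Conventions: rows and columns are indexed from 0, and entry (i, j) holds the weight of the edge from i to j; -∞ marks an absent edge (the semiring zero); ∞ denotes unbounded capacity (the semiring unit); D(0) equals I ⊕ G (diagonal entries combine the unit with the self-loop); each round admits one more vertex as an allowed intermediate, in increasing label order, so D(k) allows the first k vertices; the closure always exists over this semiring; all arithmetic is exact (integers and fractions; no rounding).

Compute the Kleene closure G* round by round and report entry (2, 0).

D(0):
  [∞, 77, 23]
  [80, ∞, 39]
  [96, 27, ∞]
D(1):
  [∞, 77, 23]
  [80, ∞, 39]
  [96, 77, ∞]
D(2):
  [∞, 77, 39]
  [80, ∞, 39]
  [96, 77, ∞]
D(3):
  [∞, 77, 39]
  [80, ∞, 39]
  [96, 77, ∞]
Answer: G*[2][0] = 96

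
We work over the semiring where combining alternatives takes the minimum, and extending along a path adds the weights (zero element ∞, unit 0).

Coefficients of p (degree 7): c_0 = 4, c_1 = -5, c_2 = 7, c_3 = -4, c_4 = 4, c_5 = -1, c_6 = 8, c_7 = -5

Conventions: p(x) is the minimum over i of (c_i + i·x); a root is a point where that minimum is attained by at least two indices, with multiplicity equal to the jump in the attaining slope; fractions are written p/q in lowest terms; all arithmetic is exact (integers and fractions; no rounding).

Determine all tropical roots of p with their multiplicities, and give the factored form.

hull edge (i=0, c=4) to (i=1, c=-5): slope -9, span 1
hull edge (i=1, c=-5) to (i=7, c=-5): slope 0, span 6
Factored form: p(x) = -5 ⊗ (x ⊕ 0) ⊗ (x ⊕ 0) ⊗ (x ⊕ 0) ⊗ (x ⊕ 0) ⊗ (x ⊕ 0) ⊗ (x ⊕ 0) ⊗ (x ⊕ 9)
Answer: roots = 0 (mult 6), 9 (mult 1)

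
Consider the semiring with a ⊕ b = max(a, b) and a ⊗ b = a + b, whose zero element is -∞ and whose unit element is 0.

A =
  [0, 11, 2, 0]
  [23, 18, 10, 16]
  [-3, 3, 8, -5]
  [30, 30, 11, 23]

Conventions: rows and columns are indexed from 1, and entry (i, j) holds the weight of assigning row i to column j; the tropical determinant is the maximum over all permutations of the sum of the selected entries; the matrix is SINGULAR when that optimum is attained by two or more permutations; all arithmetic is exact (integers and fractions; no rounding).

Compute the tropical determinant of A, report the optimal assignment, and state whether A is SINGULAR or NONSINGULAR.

σ = (1, 2, 3, 4): 0 + 18 + 8 + 23 = 49
σ = (1, 2, 4, 3): 0 + 18 + (-5) + 11 = 24
σ = (1, 3, 2, 4): 0 + 10 + 3 + 23 = 36
σ = (1, 3, 4, 2): 0 + 10 + (-5) + 30 = 35
σ = (1, 4, 2, 3): 0 + 16 + 3 + 11 = 30
σ = (1, 4, 3, 2): 0 + 16 + 8 + 30 = 54
σ = (2, 1, 3, 4): 11 + 23 + 8 + 23 = 65
σ = (2, 1, 4, 3): 11 + 23 + (-5) + 11 = 40
σ = (2, 3, 1, 4): 11 + 10 + (-3) + 23 = 41
σ = (2, 3, 4, 1): 11 + 10 + (-5) + 30 = 46
σ = (2, 4, 1, 3): 11 + 16 + (-3) + 11 = 35
σ = (2, 4, 3, 1): 11 + 16 + 8 + 30 = 65
σ = (3, 1, 2, 4): 2 + 23 + 3 + 23 = 51
σ = (3, 1, 4, 2): 2 + 23 + (-5) + 30 = 50
σ = (3, 2, 1, 4): 2 + 18 + (-3) + 23 = 40
σ = (3, 2, 4, 1): 2 + 18 + (-5) + 30 = 45
σ = (3, 4, 1, 2): 2 + 16 + (-3) + 30 = 45
σ = (3, 4, 2, 1): 2 + 16 + 3 + 30 = 51
σ = (4, 1, 2, 3): 0 + 23 + 3 + 11 = 37
σ = (4, 1, 3, 2): 0 + 23 + 8 + 30 = 61
σ = (4, 2, 1, 3): 0 + 18 + (-3) + 11 = 26
σ = (4, 2, 3, 1): 0 + 18 + 8 + 30 = 56
σ = (4, 3, 1, 2): 0 + 10 + (-3) + 30 = 37
σ = (4, 3, 2, 1): 0 + 10 + 3 + 30 = 43
Optimal value attained by: σ = (2, 1, 3, 4).
Answer: det⊕(A) = 65; verdict: SINGULAR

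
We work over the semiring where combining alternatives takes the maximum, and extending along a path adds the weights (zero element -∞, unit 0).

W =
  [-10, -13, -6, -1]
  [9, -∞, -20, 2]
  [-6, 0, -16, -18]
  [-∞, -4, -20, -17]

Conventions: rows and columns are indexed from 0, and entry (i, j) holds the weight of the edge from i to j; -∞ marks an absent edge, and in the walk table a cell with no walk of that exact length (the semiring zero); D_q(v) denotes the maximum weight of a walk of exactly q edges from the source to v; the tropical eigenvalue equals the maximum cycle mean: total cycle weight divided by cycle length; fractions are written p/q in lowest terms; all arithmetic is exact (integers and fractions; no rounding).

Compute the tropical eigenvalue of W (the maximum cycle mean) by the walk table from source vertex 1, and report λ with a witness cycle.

q=0: [-∞, 0, -∞, -∞]
q=1: [9, -∞, -20, 2]
q=2: [-1, -2, 3, 8]
q=3: [7, 4, -7, 0]
q=4: [13, -4, 1, 6]
Optimal cycle mean attained by: cycle 0->3->1->0, total (-1) + (-4) + 9, length 3.
Answer: λ = 4/3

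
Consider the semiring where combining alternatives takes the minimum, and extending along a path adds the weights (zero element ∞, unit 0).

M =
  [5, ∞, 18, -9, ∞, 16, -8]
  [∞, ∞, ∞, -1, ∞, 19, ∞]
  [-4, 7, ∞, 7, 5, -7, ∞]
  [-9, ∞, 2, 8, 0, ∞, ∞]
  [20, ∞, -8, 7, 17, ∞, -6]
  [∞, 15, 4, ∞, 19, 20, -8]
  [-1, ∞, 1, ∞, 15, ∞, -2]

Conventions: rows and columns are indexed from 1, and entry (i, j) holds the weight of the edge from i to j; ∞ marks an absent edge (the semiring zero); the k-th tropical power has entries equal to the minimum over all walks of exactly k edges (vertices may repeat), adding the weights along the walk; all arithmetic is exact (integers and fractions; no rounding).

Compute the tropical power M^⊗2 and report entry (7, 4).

M^⊗2:
  [-18, 25, -7, -4, -9, 11, -10]
  [-10, 34, 1, 7, -1, 39, 11]
  [-2, 8, -3, -13, 7, 12, -15]
  [-4, 9, -8, -18, 7, -5, -17]
  [-12, -1, -5, -1, -3, -15, -8]
  [-9, 11, -7, 11, 7, -3, -10]
  [-3, 8, -1, -10, 6, -6, -9]
Key observation: the optimum is the walk 7->1->4, with weight (-1) + (-9) = -10.
Optimal value attained by: walk 7->1->4.
Answer: (M^⊗2)[7][4] = -10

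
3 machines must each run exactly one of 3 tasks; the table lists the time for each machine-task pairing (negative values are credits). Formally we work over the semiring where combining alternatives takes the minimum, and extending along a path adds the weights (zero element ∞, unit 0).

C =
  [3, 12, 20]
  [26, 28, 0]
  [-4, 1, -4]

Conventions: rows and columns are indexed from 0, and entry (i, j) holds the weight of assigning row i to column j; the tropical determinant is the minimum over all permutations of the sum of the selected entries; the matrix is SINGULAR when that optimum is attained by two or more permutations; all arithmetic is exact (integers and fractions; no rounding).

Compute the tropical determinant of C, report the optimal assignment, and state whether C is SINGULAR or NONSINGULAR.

σ = (0, 1, 2): 3 + 28 + (-4) = 27
σ = (0, 2, 1): 3 + 0 + 1 = 4
σ = (1, 0, 2): 12 + 26 + (-4) = 34
σ = (1, 2, 0): 12 + 0 + (-4) = 8
σ = (2, 0, 1): 20 + 26 + 1 = 47
σ = (2, 1, 0): 20 + 28 + (-4) = 44
Optimal value attained by: σ = (0, 2, 1).
Answer: det⊕(C) = 4; verdict: NONSINGULAR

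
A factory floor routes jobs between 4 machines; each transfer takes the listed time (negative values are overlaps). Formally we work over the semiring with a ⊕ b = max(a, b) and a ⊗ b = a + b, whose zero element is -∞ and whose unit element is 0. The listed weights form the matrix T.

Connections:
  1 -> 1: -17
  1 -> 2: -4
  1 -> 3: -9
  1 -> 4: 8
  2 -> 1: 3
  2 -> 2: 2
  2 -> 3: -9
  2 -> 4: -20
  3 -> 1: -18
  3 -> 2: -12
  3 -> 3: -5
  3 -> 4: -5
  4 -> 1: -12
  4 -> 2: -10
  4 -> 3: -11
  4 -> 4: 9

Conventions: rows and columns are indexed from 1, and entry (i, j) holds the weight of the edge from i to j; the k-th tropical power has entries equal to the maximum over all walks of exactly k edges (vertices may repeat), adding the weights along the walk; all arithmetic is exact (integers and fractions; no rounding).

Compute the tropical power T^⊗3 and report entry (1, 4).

T^⊗2:
  [-1, -2, -3, 17]
  [5, 4, -6, 11]
  [-9, -10, -10, 4]
  [-3, -1, -2, 18]
T^⊗3:
  [5, 7, 6, 26]
  [7, 6, 0, 20]
  [-7, -6, -7, 13]
  [6, 8, 7, 27]
Key observation: the optimum is the walk 1->4->4->4, with weight 8 + 9 + 9 = 26.
Optimal value attained by: walk 1->4->4->4.
Answer: (T^⊗3)[1][4] = 26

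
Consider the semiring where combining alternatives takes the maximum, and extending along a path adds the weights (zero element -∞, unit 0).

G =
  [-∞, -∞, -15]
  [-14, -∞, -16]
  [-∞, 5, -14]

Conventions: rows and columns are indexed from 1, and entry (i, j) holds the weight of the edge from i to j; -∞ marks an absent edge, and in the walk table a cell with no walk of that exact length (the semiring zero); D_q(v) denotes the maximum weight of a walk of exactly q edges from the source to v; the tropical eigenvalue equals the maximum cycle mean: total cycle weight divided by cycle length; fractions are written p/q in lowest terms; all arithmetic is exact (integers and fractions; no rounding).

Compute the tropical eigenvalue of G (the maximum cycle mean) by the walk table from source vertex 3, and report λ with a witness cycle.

q=0: [-∞, -∞, 0]
q=1: [-∞, 5, -14]
q=2: [-9, -9, -11]
q=3: [-23, -6, -24]
Optimal cycle mean attained by: cycle 2->3->2, total (-16) + 5, length 2.
Answer: λ = -11/2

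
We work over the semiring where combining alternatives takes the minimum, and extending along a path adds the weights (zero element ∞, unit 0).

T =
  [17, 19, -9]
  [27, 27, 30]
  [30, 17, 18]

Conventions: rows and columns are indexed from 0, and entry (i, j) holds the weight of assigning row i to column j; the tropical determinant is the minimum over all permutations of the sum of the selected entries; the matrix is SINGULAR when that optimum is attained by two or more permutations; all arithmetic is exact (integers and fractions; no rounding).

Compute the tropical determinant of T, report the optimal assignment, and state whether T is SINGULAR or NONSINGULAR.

σ = (0, 1, 2): 17 + 27 + 18 = 62
σ = (0, 2, 1): 17 + 30 + 17 = 64
σ = (1, 0, 2): 19 + 27 + 18 = 64
σ = (1, 2, 0): 19 + 30 + 30 = 79
σ = (2, 0, 1): (-9) + 27 + 17 = 35
σ = (2, 1, 0): (-9) + 27 + 30 = 48
Optimal value attained by: σ = (2, 0, 1).
Answer: det⊕(T) = 35; verdict: NONSINGULAR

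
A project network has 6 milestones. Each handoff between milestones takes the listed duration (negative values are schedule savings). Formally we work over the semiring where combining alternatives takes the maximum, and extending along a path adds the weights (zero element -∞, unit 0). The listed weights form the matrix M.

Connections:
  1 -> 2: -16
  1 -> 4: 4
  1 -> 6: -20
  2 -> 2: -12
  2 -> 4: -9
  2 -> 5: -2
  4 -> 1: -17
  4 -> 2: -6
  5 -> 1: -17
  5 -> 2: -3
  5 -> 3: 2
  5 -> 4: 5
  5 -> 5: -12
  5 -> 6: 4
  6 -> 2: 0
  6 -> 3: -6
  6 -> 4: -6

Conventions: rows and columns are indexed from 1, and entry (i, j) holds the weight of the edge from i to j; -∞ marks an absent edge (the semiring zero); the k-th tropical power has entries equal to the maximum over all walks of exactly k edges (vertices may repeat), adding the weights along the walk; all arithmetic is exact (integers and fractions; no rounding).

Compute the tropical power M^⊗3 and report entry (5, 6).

M^⊗2:
  [-13, -2, -26, -25, -18, -∞]
  [-19, -5, 0, 3, -14, 2]
  [-∞, -∞, -∞, -∞, -∞, -∞]
  [-∞, -18, -∞, -13, -8, -37]
  [-12, 4, -2, -2, -5, -8]
  [-23, -12, -∞, -9, -2, -∞]
M^⊗3:
  [-35, -14, -16, -9, -4, -14]
  [-14, 2, -4, -4, -7, -10]
  [-∞, -∞, -∞, -∞, -∞, -∞]
  [-25, -11, -6, -3, -20, -4]
  [-19, -8, -3, 0, 2, -1]
  [-19, -5, 0, 3, -14, 2]
Key observation: the optimum is the walk 5->2->5->6, with weight (-3) + (-2) + 4 = -1.
Optimal value attained by: walk 5->2->5->6.
Answer: (M^⊗3)[5][6] = -1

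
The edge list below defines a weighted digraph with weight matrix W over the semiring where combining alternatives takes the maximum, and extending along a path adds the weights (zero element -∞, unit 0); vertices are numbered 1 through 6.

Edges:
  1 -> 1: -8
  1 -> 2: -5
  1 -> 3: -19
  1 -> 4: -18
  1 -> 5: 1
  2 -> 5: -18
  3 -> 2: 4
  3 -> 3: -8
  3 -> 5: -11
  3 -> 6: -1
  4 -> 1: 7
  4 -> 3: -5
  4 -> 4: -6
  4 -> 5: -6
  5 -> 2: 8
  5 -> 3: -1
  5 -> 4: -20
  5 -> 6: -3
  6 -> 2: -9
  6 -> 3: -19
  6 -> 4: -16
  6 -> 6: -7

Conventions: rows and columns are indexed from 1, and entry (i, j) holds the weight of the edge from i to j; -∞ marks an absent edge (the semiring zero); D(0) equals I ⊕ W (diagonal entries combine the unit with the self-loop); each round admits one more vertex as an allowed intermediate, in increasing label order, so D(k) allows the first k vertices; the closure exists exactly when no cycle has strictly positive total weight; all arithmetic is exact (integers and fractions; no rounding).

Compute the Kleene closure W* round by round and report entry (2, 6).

D(0):
  [0, -5, -19, -18, 1, -∞]
  [-∞, 0, -∞, -∞, -18, -∞]
  [-∞, 4, 0, -∞, -11, -1]
  [7, -∞, -5, 0, -6, -∞]
  [-∞, 8, -1, -20, 0, -3]
  [-∞, -9, -19, -16, -∞, 0]
D(1):
  [0, -5, -19, -18, 1, -∞]
  [-∞, 0, -∞, -∞, -18, -∞]
  [-∞, 4, 0, -∞, -11, -1]
  [7, 2, -5, 0, 8, -∞]
  [-∞, 8, -1, -20, 0, -3]
  [-∞, -9, -19, -16, -∞, 0]
D(2):
  [0, -5, -19, -18, 1, -∞]
  [-∞, 0, -∞, -∞, -18, -∞]
  [-∞, 4, 0, -∞, -11, -1]
  [7, 2, -5, 0, 8, -∞]
  [-∞, 8, -1, -20, 0, -3]
  [-∞, -9, -19, -16, -27, 0]
D(3):
  [0, -5, -19, -18, 1, -20]
  [-∞, 0, -∞, -∞, -18, -∞]
  [-∞, 4, 0, -∞, -11, -1]
  [7, 2, -5, 0, 8, -6]
  [-∞, 8, -1, -20, 0, -2]
  [-∞, -9, -19, -16, -27, 0]
D(4):
  [0, -5, -19, -18, 1, -20]
  [-∞, 0, -∞, -∞, -18, -∞]
  [-∞, 4, 0, -∞, -11, -1]
  [7, 2, -5, 0, 8, -6]
  [-13, 8, -1, -20, 0, -2]
  [-9, -9, -19, -16, -8, 0]
D(5):
  [0, 9, 0, -18, 1, -1]
  [-31, 0, -19, -38, -18, -20]
  [-24, 4, 0, -31, -11, -1]
  [7, 16, 7, 0, 8, 6]
  [-13, 8, -1, -20, 0, -2]
  [-9, 0, -9, -16, -8, 0]
D(6):
  [0, 9, 0, -17, 1, -1]
  [-29, 0, -19, -36, -18, -20]
  [-10, 4, 0, -17, -9, -1]
  [7, 16, 7, 0, 8, 6]
  [-11, 8, -1, -18, 0, -2]
  [-9, 0, -9, -16, -8, 0]
Answer: W*[2][6] = -20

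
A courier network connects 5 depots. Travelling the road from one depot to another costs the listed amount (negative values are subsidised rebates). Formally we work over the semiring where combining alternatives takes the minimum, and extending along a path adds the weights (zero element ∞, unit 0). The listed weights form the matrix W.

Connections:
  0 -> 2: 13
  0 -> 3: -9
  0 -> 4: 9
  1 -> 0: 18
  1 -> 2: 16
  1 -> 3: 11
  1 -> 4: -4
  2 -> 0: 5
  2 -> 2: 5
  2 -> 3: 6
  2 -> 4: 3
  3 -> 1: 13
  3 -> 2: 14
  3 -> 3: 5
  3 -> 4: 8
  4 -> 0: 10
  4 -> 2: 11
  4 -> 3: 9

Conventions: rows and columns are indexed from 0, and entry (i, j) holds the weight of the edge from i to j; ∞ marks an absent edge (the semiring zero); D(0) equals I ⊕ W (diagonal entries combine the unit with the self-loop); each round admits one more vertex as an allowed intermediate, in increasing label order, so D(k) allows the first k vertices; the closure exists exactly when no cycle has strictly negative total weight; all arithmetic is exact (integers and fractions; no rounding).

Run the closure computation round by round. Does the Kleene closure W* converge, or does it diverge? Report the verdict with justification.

D(0):
  [0, ∞, 13, -9, 9]
  [18, 0, 16, 11, -4]
  [5, ∞, 0, 6, 3]
  [∞, 13, 14, 0, 8]
  [10, ∞, 11, 9, 0]
D(1):
  [0, ∞, 13, -9, 9]
  [18, 0, 16, 9, -4]
  [5, ∞, 0, -4, 3]
  [∞, 13, 14, 0, 8]
  [10, ∞, 11, 1, 0]
D(2):
  [0, ∞, 13, -9, 9]
  [18, 0, 16, 9, -4]
  [5, ∞, 0, -4, 3]
  [31, 13, 14, 0, 8]
  [10, ∞, 11, 1, 0]
D(3):
  [0, ∞, 13, -9, 9]
  [18, 0, 16, 9, -4]
  [5, ∞, 0, -4, 3]
  [19, 13, 14, 0, 8]
  [10, ∞, 11, 1, 0]
D(4):
  [0, 4, 5, -9, -1]
  [18, 0, 16, 9, -4]
  [5, 9, 0, -4, 3]
  [19, 13, 14, 0, 8]
  [10, 14, 11, 1, 0]
D(5):
  [0, 4, 5, -9, -1]
  [6, 0, 7, -3, -4]
  [5, 9, 0, -4, 3]
  [18, 13, 14, 0, 8]
  [10, 14, 11, 1, 0]
Key observation: every diagonal entry stays at the unit through all rounds, so no improving cycle exists.
Answer: CONVERGES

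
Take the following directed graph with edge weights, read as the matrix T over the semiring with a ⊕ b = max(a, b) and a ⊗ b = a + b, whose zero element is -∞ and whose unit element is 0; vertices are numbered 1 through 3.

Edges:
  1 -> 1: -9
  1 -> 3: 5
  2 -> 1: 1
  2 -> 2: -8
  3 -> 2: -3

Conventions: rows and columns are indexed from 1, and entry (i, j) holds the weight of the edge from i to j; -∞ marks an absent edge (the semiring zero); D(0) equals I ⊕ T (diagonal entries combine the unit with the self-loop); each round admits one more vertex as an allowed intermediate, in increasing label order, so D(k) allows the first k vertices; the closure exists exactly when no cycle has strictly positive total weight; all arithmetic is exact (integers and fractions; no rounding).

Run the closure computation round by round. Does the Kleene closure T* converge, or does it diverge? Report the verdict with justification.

D(0):
  [0, -∞, 5]
  [1, 0, -∞]
  [-∞, -3, 0]
D(1):
  [0, -∞, 5]
  [1, 0, 6]
  [-∞, -3, 0]
Detection: at round 2, diagonal entry (3, 3) turns strictly positive.
Key observation: the cycle 3->2->1->3 has total weight (-3) + 1 + 5, which is strictly positive.
Answer: DIVERGES — positive cycle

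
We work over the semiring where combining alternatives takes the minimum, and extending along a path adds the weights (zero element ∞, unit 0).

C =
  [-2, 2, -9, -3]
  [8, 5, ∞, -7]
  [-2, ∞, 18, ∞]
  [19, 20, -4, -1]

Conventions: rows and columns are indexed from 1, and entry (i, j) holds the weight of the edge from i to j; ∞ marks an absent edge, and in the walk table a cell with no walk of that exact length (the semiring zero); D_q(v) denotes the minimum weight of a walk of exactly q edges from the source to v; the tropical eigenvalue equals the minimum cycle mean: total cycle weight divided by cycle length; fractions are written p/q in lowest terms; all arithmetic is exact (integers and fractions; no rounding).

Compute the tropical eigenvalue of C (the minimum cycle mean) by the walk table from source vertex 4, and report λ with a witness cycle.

q=0: [∞, ∞, ∞, 0]
q=1: [19, 20, -4, -1]
q=2: [-6, 19, -5, -2]
q=3: [-8, -4, -15, -9]
q=4: [-17, -6, -17, -11]
Optimal cycle mean attained by: cycle 1->3->1, total (-9) + (-2), length 2.
Answer: λ = -11/2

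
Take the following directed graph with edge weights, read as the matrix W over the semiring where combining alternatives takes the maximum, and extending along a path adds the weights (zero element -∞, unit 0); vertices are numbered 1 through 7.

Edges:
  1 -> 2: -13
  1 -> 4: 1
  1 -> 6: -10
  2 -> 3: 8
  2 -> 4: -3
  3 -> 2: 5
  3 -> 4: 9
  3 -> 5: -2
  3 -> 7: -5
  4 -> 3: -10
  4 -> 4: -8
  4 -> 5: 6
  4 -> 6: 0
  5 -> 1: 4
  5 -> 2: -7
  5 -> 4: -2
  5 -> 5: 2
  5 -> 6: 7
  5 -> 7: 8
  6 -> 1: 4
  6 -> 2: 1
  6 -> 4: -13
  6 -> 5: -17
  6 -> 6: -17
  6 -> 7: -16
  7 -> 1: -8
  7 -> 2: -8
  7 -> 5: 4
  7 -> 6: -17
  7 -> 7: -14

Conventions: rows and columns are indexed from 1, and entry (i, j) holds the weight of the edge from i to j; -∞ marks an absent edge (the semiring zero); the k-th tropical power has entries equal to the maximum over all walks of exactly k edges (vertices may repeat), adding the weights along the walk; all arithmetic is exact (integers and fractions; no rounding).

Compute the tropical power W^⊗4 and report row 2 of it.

W^⊗2:
  [-6, -9, -5, -7, 7, 1, -26]
  [-∞, 13, -13, 17, 6, -3, 3]
  [2, -9, 13, 2, 15, 9, 6]
  [10, 1, -18, 4, 8, 13, 14]
  [11, 8, 1, 5, 12, 9, 10]
  [-13, -9, 9, 5, -7, -6, -9]
  [8, -3, 0, 2, 6, 11, 12]
W^⊗3:
  [11, 2, -1, 5, 9, 14, 15]
  [10, -1, 21, 10, 23, 17, 14]
  [19, 18, -1, 22, 17, 22, 23]
  [17, 14, 9, 11, 18, 15, 16]
  [16, 10, 16, 12, 14, 19, 20]
  [-2, 14, -1, 18, 11, 5, 4]
  [15, 12, 5, 9, 16, 13, 14]
W^⊗4:
  [18, 15, 10, 12, 19, 16, 17]
  [27, 26, 7, 30, 25, 30, 31]
  [26, 23, 26, 20, 28, 24, 25]
  [22, 16, 22, 18, 20, 25, 26]
  [23, 21, 18, 25, 24, 21, 22]
  [15, 6, 22, 11, 24, 18, 19]
  [20, 14, 20, 16, 18, 23, 24]
Answer: row 2 of W^⊗4 = [27, 26, 7, 30, 25, 30, 31]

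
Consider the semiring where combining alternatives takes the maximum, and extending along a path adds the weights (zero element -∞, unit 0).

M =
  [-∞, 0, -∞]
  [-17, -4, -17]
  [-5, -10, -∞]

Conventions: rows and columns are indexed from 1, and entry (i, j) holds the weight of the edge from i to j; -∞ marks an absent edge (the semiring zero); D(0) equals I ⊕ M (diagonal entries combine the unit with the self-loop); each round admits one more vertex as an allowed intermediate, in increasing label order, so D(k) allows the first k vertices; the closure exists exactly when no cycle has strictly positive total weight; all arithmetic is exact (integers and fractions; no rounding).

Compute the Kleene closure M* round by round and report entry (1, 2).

D(0):
  [0, 0, -∞]
  [-17, 0, -17]
  [-5, -10, 0]
D(1):
  [0, 0, -∞]
  [-17, 0, -17]
  [-5, -5, 0]
D(2):
  [0, 0, -17]
  [-17, 0, -17]
  [-5, -5, 0]
D(3):
  [0, 0, -17]
  [-17, 0, -17]
  [-5, -5, 0]
Answer: M*[1][2] = 0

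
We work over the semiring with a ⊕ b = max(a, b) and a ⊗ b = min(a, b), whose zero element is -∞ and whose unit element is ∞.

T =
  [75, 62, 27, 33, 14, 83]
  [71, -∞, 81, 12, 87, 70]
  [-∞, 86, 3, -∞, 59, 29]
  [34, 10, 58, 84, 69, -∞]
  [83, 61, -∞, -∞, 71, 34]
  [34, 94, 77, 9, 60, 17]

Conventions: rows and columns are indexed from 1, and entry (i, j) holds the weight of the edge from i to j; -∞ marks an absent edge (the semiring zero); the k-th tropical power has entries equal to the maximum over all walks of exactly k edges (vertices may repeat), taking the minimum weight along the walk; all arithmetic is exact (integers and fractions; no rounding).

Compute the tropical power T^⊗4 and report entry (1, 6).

T^⊗2:
  [75, 83, 77, 33, 62, 75]
  [83, 81, 70, 33, 71, 71]
  [71, 59, 81, 12, 86, 70]
  [69, 61, 58, 84, 69, 34]
  [75, 62, 61, 33, 71, 83]
  [71, 77, 81, 33, 87, 70]
T^⊗3:
  [75, 77, 81, 33, 83, 75]
  [75, 71, 81, 33, 81, 83]
  [83, 81, 70, 33, 71, 71]
  [69, 62, 61, 84, 69, 69]
  [75, 83, 77, 33, 71, 75]
  [83, 81, 77, 33, 77, 71]
T^⊗4:
  [83, 81, 77, 33, 77, 75]
  [81, 83, 77, 33, 71, 75]
  [75, 71, 81, 33, 81, 83]
  [69, 69, 69, 84, 69, 69]
  [75, 77, 81, 33, 83, 75]
  [77, 77, 81, 33, 81, 83]
Key observation: the optimum is the walk 1->1->1->1->6, with weight 75 min 75 min 75 min 83 = 75.
Optimal value attained by: walk 1->1->1->1->6.
Answer: (T^⊗4)[1][6] = 75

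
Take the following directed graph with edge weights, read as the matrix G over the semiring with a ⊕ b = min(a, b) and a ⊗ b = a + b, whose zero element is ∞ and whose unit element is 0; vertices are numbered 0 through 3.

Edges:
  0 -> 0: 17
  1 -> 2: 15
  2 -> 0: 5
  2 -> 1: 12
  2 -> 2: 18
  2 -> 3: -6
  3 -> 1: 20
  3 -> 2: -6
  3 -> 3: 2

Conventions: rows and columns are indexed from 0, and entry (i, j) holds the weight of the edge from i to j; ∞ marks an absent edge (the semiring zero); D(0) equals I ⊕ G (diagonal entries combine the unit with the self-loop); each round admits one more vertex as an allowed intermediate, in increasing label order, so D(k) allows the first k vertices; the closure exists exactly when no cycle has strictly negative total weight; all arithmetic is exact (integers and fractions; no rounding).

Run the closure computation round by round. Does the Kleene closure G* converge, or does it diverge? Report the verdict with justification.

D(0):
  [0, ∞, ∞, ∞]
  [∞, 0, 15, ∞]
  [5, 12, 0, -6]
  [∞, 20, -6, 0]
D(1):
  [0, ∞, ∞, ∞]
  [∞, 0, 15, ∞]
  [5, 12, 0, -6]
  [∞, 20, -6, 0]
D(2):
  [0, ∞, ∞, ∞]
  [∞, 0, 15, ∞]
  [5, 12, 0, -6]
  [∞, 20, -6, 0]
Detection: at round 3, diagonal entry (3, 3) turns strictly negative.
Key observation: the cycle 3->2->3 has total weight (-6) + (-6), which is strictly negative.
Answer: DIVERGES — negative cycle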